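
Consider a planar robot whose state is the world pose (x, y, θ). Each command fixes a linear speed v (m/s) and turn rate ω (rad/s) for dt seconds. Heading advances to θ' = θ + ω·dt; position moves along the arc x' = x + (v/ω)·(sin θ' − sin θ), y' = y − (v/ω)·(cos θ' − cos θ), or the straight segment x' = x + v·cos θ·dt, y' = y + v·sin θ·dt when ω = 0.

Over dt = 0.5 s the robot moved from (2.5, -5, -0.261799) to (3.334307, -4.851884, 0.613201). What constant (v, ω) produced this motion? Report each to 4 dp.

v = 1.7500, ω = 1.7500

Δθ = 0.613201 − -0.261799 = 0.875000
ω = Δθ/dt = 0.875000/0.5 = 1.7500
R = Δx/(sin θ' − sin θ) = 1.0000
v = R·ω = 1.0000·1.7500 = 1.7500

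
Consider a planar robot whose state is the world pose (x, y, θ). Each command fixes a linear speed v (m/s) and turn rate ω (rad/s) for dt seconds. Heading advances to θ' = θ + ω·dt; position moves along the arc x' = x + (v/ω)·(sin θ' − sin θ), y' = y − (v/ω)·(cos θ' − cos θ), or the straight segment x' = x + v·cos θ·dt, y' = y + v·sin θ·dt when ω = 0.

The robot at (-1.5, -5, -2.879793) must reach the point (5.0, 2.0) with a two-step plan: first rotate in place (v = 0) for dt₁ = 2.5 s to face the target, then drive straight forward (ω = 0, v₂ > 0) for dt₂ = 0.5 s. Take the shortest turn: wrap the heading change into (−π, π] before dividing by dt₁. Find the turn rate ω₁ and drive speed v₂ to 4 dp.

ω₁ = -1.0324, v₂ = 19.1050

heading to target = atan2(2−-5, 5−-1.5) = 0.8224
Δθ = wrap(0.8224 − -2.8798) = -2.5810; ω₁ = Δθ/dt₁ = -1.0324
distance = √((5−-1.5)² + (2−-5)²) = 9.5525; v₂ = distance/dt₂ = 19.1050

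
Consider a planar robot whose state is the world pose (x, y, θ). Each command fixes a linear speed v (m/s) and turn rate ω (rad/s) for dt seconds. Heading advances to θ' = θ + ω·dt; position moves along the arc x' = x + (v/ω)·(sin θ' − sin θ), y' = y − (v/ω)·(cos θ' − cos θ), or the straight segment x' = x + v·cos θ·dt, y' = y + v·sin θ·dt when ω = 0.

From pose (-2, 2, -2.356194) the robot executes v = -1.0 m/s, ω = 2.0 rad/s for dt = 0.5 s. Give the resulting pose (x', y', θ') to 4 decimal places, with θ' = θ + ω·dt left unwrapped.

θ' = -2.3562 + 2.0·0.5 = -1.3562
R = v/ω = -1.0/2.0 = -0.5000
x' = -2 + -0.5000·(sin -1.3562 − sin -2.3562) = -1.8650
y' = 2 − -0.5000·(cos -1.3562 − cos -2.3562) = 2.4600

(-1.8650, 2.4600, -1.3562)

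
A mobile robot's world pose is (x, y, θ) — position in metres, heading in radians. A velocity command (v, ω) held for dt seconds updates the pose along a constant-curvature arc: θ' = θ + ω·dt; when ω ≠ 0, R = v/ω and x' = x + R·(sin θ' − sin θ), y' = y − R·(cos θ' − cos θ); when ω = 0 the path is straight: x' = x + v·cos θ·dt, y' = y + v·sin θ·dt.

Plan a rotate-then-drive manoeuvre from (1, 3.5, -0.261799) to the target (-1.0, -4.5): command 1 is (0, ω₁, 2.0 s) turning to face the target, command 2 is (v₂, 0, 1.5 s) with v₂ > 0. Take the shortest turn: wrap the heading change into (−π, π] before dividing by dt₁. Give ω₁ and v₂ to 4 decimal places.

heading to target = atan2(-4.5−3.5, -1−1) = -1.8158
Δθ = wrap(-1.8158 − -0.2618) = -1.5540; ω₁ = Δθ/dt₁ = -0.7770
distance = √((-1−1)² + (-4.5−3.5)²) = 8.2462; v₂ = distance/dt₂ = 5.4975

ω₁ = -0.7770, v₂ = 5.4975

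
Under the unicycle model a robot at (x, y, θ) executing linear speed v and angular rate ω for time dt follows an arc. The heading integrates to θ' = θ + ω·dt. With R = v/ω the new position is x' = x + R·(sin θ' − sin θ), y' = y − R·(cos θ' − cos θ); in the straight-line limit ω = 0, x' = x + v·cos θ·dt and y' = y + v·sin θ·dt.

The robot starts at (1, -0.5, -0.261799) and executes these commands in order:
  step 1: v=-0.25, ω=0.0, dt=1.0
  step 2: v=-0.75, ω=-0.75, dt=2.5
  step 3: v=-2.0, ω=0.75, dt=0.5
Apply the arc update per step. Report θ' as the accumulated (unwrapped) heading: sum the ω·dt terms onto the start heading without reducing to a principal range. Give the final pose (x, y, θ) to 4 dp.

(0.5407, 1.9907, -1.7618)

step 1: θ'=-0.2618 (straight) → pose (0.7585, -0.4353, -0.2618)
step 2: θ'=-2.1368 (R=1.0000) → pose (0.1733, 1.0669, -2.1368)
step 3: θ'=-1.7618 (R=-2.6667) → pose (0.5407, 1.9907, -1.7618)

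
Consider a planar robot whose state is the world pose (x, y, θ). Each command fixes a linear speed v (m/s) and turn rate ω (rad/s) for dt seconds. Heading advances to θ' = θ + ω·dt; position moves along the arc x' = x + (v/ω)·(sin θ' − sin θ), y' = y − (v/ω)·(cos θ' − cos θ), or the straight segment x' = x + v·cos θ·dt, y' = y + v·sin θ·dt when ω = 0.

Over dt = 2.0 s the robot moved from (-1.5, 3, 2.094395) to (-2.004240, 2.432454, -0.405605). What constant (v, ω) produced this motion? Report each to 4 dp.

Δθ = -0.405605 − 2.094395 = -2.500000
ω = Δθ/dt = -2.500000/2.0 = -1.2500
R = −Δy/(cos θ' − cos θ) = 0.4000
v = R·ω = 0.4000·-1.2500 = -0.5000

v = -0.5000, ω = -1.2500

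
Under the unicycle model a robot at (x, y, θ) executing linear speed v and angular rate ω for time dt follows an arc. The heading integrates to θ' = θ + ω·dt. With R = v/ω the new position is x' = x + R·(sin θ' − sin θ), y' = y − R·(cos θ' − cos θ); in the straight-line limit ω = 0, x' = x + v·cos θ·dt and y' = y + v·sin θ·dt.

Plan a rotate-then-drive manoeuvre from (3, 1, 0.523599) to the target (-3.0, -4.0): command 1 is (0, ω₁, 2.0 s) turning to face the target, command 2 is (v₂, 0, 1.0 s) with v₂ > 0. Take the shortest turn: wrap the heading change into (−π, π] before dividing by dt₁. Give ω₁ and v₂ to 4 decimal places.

heading to target = atan2(-4−1, -3−3) = -2.4469
Δθ = wrap(-2.4469 − 0.5236) = -2.9705; ω₁ = Δθ/dt₁ = -1.4852
distance = √((-3−3)² + (-4−1)²) = 7.8102; v₂ = distance/dt₂ = 7.8102

ω₁ = -1.4852, v₂ = 7.8102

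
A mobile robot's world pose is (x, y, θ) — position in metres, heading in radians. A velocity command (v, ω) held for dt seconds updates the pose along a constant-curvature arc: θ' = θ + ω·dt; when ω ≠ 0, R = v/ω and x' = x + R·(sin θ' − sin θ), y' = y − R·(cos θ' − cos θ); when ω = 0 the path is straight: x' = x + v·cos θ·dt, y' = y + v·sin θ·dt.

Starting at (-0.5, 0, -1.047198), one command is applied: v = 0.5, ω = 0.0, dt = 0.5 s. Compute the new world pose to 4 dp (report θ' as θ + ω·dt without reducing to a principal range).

(-0.3750, -0.2165, -1.0472)

θ' = -1.0472 + 0.0·0.5 = -1.0472
ω = 0 → straight: x' = -0.5 + 0.5·cos(-1.0472)·0.5 = -0.3750
y' = 0 + 0.5·sin(-1.0472)·0.5 = -0.2165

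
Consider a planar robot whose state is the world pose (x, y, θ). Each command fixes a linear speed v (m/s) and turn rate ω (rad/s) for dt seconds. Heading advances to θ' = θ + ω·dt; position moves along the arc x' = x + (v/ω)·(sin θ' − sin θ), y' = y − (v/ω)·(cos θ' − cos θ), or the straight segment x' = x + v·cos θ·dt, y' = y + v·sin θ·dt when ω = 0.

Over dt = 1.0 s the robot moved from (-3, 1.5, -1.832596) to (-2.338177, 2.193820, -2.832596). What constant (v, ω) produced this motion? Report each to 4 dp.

Δθ = -2.832596 − -1.832596 = -1.000000
ω = Δθ/dt = -1.000000/1.0 = -1.0000
R = −Δy/(cos θ' − cos θ) = 1.0000
v = R·ω = 1.0000·-1.0000 = -1.0000

v = -1.0000, ω = -1.0000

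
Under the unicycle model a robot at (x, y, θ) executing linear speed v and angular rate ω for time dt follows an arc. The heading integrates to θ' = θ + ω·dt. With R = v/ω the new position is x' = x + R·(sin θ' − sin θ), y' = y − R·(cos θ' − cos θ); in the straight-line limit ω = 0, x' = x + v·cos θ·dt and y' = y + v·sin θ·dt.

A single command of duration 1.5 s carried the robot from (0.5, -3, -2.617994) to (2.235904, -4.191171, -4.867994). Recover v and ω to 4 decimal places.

Δθ = -4.867994 − -2.617994 = -2.250000
ω = Δθ/dt = -2.250000/1.5 = -1.5000
R = Δx/(sin θ' − sin θ) = 1.1667
v = R·ω = 1.1667·-1.5000 = -1.7500

v = -1.7500, ω = -1.5000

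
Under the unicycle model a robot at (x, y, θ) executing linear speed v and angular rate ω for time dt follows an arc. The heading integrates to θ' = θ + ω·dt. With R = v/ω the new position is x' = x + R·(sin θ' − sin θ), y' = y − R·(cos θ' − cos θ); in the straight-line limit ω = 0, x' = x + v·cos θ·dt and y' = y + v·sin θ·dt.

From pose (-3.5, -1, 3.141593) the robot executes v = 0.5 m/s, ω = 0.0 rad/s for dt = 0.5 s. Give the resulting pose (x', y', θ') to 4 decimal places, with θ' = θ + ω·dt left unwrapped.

θ' = 3.1416 + 0.0·0.5 = 3.1416
ω = 0 → straight: x' = -3.5 + 0.5·cos(3.1416)·0.5 = -3.7500
y' = -1 + 0.5·sin(3.1416)·0.5 = -1.0000

(-3.7500, -1.0000, 3.1416)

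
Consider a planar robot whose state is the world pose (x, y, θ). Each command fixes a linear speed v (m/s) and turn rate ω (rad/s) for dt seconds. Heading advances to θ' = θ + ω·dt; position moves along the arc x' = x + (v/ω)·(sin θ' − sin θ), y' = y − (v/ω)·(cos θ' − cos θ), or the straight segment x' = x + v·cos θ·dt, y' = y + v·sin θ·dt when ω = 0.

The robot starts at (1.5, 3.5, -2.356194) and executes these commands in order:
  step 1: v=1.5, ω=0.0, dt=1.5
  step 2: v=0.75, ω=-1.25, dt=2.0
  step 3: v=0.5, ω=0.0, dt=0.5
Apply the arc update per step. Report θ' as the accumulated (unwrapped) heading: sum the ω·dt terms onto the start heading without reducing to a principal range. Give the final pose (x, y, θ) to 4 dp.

(-1.0732, 2.6667, -4.8562)

step 1: θ'=-2.3562 (straight) → pose (-0.0910, 1.9090, -2.3562)
step 2: θ'=-4.8562 (R=-0.6000) → pose (-1.1091, 2.4193, -4.8562)
step 3: θ'=-4.8562 (straight) → pose (-1.0732, 2.6667, -4.8562)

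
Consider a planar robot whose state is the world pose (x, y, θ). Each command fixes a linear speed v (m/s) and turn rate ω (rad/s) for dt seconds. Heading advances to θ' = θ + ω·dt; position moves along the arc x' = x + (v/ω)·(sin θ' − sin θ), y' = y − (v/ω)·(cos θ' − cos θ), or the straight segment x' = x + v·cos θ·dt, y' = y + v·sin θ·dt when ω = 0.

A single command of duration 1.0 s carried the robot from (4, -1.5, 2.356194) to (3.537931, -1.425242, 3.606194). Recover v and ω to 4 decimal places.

Δθ = 3.606194 − 2.356194 = 1.250000
ω = Δθ/dt = 1.250000/1.0 = 1.2500
R = Δx/(sin θ' − sin θ) = 0.4000
v = R·ω = 0.4000·1.2500 = 0.5000

v = 0.5000, ω = 1.2500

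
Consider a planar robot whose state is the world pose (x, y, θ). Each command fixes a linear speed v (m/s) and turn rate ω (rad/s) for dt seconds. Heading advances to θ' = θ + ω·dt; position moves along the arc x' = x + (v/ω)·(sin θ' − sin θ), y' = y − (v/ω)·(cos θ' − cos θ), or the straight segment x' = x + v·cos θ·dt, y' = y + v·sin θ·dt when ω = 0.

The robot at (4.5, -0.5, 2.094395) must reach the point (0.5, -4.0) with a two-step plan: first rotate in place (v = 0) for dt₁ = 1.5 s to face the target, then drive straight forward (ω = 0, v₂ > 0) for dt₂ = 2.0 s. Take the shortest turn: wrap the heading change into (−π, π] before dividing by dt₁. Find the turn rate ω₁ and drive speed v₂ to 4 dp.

ω₁ = 1.1774, v₂ = 2.6575

heading to target = atan2(-4−-0.5, 0.5−4.5) = -2.4228
Δθ = wrap(-2.4228 − 2.0944) = 1.7660; ω₁ = Δθ/dt₁ = 1.1774
distance = √((0.5−4.5)² + (-4−-0.5)²) = 5.3151; v₂ = distance/dt₂ = 2.6575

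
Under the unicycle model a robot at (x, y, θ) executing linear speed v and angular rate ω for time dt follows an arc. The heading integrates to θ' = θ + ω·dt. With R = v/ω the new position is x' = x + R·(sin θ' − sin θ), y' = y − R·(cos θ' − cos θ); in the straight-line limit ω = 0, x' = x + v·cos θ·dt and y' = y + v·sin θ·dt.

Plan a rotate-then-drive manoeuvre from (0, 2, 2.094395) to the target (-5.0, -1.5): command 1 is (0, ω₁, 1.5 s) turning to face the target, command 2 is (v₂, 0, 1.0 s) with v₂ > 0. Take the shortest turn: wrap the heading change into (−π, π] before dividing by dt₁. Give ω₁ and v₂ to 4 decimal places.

ω₁ = 1.1053, v₂ = 6.1033

heading to target = atan2(-1.5−2, -5−0) = -2.5309
Δθ = wrap(-2.5309 − 2.0944) = 1.6579; ω₁ = Δθ/dt₁ = 1.1053
distance = √((-5−0)² + (-1.5−2)²) = 6.1033; v₂ = distance/dt₂ = 6.1033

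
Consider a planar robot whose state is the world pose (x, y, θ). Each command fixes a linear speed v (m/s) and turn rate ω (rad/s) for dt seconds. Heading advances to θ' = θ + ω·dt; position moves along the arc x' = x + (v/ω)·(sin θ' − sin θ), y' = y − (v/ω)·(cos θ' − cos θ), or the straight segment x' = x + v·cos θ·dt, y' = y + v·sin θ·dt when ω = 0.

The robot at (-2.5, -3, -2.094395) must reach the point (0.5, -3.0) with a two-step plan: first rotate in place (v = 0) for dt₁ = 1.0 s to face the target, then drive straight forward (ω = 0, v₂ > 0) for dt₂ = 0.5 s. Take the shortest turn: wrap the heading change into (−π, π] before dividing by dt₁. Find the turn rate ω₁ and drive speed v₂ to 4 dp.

ω₁ = 2.0944, v₂ = 6.0000

heading to target = atan2(-3−-3, 0.5−-2.5) = 0.0000
Δθ = wrap(0.0000 − -2.0944) = 2.0944; ω₁ = Δθ/dt₁ = 2.0944
distance = √((0.5−-2.5)² + (-3−-3)²) = 3.0000; v₂ = distance/dt₂ = 6.0000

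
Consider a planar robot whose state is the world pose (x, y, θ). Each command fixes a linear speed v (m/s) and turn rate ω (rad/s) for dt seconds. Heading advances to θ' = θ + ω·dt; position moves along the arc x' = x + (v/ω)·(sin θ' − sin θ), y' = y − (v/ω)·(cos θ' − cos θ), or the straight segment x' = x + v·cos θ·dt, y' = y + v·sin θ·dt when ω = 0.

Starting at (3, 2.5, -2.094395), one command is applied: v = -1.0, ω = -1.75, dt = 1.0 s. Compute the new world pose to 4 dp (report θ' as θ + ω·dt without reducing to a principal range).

(3.8642, 2.6503, -3.8444)

θ' = -2.0944 + -1.75·1.0 = -3.8444
R = v/ω = -1.0/-1.75 = 0.5714
x' = 3 + 0.5714·(sin -3.8444 − sin -2.0944) = 3.8642
y' = 2.5 − 0.5714·(cos -3.8444 − cos -2.0944) = 2.6503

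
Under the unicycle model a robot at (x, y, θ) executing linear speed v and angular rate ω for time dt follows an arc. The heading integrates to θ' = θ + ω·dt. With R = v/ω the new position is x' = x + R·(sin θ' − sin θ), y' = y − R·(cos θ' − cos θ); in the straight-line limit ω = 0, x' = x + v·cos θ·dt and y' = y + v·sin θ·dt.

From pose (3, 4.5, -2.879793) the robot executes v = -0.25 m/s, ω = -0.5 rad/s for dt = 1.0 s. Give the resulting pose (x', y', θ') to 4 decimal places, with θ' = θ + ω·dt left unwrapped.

θ' = -2.8798 + -0.5·1.0 = -3.3798
R = v/ω = -0.25/-0.5 = 0.5000
x' = 3 + 0.5000·(sin -3.3798 − sin -2.8798) = 3.2474
y' = 4.5 − 0.5000·(cos -3.3798 − cos -2.8798) = 4.5029

(3.2474, 4.5029, -3.3798)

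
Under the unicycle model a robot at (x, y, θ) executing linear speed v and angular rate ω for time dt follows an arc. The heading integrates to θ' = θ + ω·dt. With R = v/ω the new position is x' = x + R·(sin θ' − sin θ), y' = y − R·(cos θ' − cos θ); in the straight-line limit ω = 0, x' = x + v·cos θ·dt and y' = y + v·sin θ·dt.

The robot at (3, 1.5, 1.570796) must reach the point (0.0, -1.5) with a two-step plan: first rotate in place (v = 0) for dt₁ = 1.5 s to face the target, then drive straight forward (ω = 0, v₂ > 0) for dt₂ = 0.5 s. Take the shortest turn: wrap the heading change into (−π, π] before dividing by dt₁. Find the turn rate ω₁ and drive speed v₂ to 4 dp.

ω₁ = 1.5708, v₂ = 8.4853

heading to target = atan2(-1.5−1.5, 0−3) = -2.3562
Δθ = wrap(-2.3562 − 1.5708) = 2.3562; ω₁ = Δθ/dt₁ = 1.5708
distance = √((0−3)² + (-1.5−1.5)²) = 4.2426; v₂ = distance/dt₂ = 8.4853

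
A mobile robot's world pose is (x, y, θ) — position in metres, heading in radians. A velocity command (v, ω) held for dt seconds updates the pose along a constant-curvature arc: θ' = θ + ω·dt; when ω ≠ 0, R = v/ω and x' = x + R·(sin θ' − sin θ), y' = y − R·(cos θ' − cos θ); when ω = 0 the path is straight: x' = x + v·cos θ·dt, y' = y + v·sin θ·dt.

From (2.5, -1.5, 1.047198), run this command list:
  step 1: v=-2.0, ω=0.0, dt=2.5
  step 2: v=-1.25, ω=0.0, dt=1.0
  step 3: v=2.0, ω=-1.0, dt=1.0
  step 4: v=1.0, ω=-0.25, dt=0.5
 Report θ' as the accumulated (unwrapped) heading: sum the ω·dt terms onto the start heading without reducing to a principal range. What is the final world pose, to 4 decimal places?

step 1: θ'=1.0472 (straight) → pose (0.0000, -5.8301, 1.0472)
step 2: θ'=1.0472 (straight) → pose (-0.6250, -6.9127, 1.0472)
step 3: θ'=0.0472 (R=-2.0000) → pose (1.0127, -5.9149, 0.0472)
step 4: θ'=-0.0778 (R=-4.0000) → pose (1.5123, -5.9225, -0.0778)

(1.5123, -5.9225, -0.0778)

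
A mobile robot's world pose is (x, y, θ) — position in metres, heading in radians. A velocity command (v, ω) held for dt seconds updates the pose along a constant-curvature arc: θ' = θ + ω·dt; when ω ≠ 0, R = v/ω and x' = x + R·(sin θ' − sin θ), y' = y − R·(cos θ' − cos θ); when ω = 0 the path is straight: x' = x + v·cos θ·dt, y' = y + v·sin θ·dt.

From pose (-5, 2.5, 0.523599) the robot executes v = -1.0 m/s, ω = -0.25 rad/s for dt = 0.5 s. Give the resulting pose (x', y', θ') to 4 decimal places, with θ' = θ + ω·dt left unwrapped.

(-5.4475, 2.2777, 0.3986)

θ' = 0.5236 + -0.25·0.5 = 0.3986
R = v/ω = -1.0/-0.25 = 4.0000
x' = -5 + 4.0000·(sin 0.3986 − sin 0.5236) = -5.4475
y' = 2.5 − 4.0000·(cos 0.3986 − cos 0.5236) = 2.2777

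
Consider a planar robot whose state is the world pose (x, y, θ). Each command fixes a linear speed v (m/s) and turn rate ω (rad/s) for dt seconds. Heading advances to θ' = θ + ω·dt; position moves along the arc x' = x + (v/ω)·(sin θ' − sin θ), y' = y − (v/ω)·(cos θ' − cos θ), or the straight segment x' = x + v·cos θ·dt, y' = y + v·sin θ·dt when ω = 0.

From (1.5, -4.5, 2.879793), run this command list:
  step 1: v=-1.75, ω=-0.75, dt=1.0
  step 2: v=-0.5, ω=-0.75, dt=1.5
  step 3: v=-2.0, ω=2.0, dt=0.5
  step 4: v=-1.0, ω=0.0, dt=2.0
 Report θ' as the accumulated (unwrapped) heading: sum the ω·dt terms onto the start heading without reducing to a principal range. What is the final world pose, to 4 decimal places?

(3.6495, -8.9988, 2.0048)

step 1: θ'=2.1298 (R=2.3333) → pose (2.8743, -5.5164, 2.1298)
step 2: θ'=1.0048 (R=0.6667) → pose (2.8718, -6.2274, 1.0048)
step 3: θ'=2.0048 (R=-1.0000) → pose (2.8085, -7.1842, 2.0048)
step 4: θ'=2.0048 (straight) → pose (3.6495, -8.9988, 2.0048)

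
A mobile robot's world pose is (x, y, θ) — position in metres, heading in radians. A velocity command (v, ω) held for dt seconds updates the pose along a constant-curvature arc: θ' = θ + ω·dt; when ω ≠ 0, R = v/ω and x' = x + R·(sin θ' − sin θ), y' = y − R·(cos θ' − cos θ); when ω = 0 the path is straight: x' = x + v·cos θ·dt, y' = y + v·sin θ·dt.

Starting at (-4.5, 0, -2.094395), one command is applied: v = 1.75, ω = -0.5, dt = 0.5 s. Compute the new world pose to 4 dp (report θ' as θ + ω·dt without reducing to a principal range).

(-5.0272, -0.6955, -2.3444)

θ' = -2.0944 + -0.5·0.5 = -2.3444
R = v/ω = 1.75/-0.5 = -3.5000
x' = -4.5 + -3.5000·(sin -2.3444 − sin -2.0944) = -5.0272
y' = 0 − -3.5000·(cos -2.3444 − cos -2.0944) = -0.6955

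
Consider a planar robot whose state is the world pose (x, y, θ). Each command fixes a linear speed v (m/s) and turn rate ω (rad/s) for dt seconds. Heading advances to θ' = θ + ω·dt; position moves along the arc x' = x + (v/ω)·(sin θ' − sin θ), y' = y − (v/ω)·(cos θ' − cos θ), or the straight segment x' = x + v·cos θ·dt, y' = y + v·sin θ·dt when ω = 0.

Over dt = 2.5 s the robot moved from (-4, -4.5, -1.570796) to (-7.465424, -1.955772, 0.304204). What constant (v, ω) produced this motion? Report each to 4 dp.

Δθ = 0.304204 − -1.570796 = 1.875000
ω = Δθ/dt = 1.875000/2.5 = 0.7500
R = Δx/(sin θ' − sin θ) = -2.6667
v = R·ω = -2.6667·0.7500 = -2.0000

v = -2.0000, ω = 0.7500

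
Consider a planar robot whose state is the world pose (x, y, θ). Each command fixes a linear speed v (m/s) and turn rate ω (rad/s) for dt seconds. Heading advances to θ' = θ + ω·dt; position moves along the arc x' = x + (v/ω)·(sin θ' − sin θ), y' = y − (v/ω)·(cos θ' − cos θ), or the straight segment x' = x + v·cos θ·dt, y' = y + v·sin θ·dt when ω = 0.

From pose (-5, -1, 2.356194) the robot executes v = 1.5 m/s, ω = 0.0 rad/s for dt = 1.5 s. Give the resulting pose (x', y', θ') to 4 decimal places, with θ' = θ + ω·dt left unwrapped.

θ' = 2.3562 + 0.0·1.5 = 2.3562
ω = 0 → straight: x' = -5 + 1.5·cos(2.3562)·1.5 = -6.5910
y' = -1 + 1.5·sin(2.3562)·1.5 = 0.5910

(-6.5910, 0.5910, 2.3562)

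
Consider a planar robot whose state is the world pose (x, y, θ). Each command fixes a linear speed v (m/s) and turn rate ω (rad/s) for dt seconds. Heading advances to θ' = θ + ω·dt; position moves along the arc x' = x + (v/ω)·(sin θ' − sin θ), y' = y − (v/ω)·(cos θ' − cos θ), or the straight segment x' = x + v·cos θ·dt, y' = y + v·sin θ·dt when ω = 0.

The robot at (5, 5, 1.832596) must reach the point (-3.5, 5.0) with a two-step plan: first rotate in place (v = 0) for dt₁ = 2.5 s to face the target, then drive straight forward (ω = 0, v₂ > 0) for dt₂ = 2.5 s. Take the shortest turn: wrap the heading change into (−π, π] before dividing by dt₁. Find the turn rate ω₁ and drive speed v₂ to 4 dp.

ω₁ = 0.5236, v₂ = 3.4000

heading to target = atan2(5−5, -3.5−5) = 3.1416
Δθ = wrap(3.1416 − 1.8326) = 1.3090; ω₁ = Δθ/dt₁ = 0.5236
distance = √((-3.5−5)² + (5−5)²) = 8.5000; v₂ = distance/dt₂ = 3.4000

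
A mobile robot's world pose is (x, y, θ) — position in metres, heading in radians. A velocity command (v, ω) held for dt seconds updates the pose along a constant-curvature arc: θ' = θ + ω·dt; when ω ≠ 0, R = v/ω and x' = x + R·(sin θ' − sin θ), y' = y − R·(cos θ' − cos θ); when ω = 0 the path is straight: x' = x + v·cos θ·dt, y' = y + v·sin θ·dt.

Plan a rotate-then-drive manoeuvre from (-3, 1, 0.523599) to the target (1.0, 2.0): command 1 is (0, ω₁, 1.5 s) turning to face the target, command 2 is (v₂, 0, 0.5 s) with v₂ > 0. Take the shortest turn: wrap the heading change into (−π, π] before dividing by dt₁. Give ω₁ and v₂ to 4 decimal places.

ω₁ = -0.1857, v₂ = 8.2462

heading to target = atan2(2−1, 1−-3) = 0.2450
Δθ = wrap(0.2450 − 0.5236) = -0.2786; ω₁ = Δθ/dt₁ = -0.1857
distance = √((1−-3)² + (2−1)²) = 4.1231; v₂ = distance/dt₂ = 8.2462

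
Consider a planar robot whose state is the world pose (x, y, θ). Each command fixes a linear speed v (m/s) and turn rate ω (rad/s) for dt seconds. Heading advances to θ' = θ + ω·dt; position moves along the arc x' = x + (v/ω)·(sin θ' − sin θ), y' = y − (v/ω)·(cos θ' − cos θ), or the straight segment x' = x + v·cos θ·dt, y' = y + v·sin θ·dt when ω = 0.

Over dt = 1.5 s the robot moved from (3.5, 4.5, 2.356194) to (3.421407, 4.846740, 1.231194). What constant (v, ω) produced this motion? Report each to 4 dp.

Δθ = 1.231194 − 2.356194 = -1.125000
ω = Δθ/dt = -1.125000/1.5 = -0.7500
R = −Δy/(cos θ' − cos θ) = -0.3333
v = R·ω = -0.3333·-0.7500 = 0.2500

v = 0.2500, ω = -0.7500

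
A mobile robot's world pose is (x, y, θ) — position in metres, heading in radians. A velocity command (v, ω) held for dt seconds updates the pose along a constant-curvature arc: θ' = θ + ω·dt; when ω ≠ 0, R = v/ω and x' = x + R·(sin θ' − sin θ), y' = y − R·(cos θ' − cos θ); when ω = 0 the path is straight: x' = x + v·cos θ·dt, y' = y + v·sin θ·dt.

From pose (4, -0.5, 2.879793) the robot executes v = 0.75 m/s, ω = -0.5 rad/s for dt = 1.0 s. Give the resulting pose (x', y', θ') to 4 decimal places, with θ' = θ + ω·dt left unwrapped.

θ' = 2.8798 + -0.5·1.0 = 2.3798
R = v/ω = 0.75/-0.5 = -1.5000
x' = 4 + -1.5000·(sin 2.3798 − sin 2.8798) = 3.3529
y' = -0.5 − -1.5000·(cos 2.3798 − cos 2.8798) = -0.1365

(3.3529, -0.1365, 2.3798)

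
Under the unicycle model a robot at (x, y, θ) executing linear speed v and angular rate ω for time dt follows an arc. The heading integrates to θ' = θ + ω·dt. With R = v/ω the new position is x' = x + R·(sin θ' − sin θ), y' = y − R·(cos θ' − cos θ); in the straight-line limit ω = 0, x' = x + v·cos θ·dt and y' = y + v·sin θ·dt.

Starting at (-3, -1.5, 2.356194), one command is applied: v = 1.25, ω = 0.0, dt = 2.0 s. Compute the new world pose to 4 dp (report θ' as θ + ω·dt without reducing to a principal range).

(-4.7678, 0.2678, 2.3562)

θ' = 2.3562 + 0.0·2.0 = 2.3562
ω = 0 → straight: x' = -3 + 1.25·cos(2.3562)·2.0 = -4.7678
y' = -1.5 + 1.25·sin(2.3562)·2.0 = 0.2678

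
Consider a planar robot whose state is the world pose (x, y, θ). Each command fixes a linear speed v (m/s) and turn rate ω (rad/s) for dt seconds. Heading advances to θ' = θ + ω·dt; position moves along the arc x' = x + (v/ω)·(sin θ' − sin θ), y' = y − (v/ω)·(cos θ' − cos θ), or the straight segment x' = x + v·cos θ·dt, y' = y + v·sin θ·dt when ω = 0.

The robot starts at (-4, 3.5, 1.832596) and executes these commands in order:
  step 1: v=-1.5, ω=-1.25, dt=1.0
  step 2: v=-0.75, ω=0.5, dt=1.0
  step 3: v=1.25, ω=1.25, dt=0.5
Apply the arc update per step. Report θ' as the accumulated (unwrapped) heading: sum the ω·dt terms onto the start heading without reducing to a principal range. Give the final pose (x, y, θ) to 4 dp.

step 1: θ'=0.5826 (R=1.2000) → pose (-4.4989, 2.1874, 0.5826)
step 2: θ'=1.0826 (R=-1.5000) → pose (-4.9984, 1.6384, 1.0826)
step 3: θ'=1.7076 (R=1.0000) → pose (-4.8909, 2.2438, 1.7076)

(-4.8909, 2.2438, 1.7076)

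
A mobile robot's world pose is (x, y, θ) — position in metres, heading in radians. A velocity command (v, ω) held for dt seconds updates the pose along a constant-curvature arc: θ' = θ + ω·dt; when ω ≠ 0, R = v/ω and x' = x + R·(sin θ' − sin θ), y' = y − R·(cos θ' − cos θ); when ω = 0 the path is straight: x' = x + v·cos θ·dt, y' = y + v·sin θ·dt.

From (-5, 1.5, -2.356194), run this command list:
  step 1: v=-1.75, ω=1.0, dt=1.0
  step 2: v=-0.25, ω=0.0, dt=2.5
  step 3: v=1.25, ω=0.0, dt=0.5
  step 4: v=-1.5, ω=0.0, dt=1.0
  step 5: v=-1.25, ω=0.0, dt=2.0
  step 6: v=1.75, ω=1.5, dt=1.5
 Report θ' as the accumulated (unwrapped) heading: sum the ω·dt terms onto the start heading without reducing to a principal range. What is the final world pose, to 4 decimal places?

(-3.3301, 6.5360, 0.8938)

step 1: θ'=-1.3562 (R=-1.7500) → pose (-4.5276, 3.1101, -1.3562)
step 2: θ'=-1.3562 (straight) → pose (-4.6607, 3.7208, -1.3562)
step 3: θ'=-1.3562 (straight) → pose (-4.5276, 3.1101, -1.3562)
step 4: θ'=-1.3562 (straight) → pose (-4.8470, 4.5757, -1.3562)
step 5: θ'=-1.3562 (straight) → pose (-5.3794, 7.0184, -1.3562)
step 6: θ'=0.8938 (R=1.1667) → pose (-3.3301, 6.5360, 0.8938)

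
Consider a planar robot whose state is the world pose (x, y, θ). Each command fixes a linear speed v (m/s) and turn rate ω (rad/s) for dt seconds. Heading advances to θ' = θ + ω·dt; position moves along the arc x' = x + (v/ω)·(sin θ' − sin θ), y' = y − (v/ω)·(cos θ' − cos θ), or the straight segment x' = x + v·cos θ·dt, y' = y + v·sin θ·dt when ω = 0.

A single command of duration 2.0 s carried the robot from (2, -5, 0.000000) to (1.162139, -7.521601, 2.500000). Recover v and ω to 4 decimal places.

v = -1.7500, ω = 1.2500

Δθ = 2.500000 − 0.000000 = 2.500000
ω = Δθ/dt = 2.500000/2.0 = 1.2500
R = −Δy/(cos θ' − cos θ) = -1.4000
v = R·ω = -1.4000·1.2500 = -1.7500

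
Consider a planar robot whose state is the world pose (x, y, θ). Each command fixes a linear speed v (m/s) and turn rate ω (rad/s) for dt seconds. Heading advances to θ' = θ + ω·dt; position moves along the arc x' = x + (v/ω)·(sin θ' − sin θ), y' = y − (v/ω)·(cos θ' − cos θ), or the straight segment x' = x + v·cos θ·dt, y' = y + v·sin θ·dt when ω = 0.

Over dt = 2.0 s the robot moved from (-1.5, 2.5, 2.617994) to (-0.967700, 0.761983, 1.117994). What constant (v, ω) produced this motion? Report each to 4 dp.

Δθ = 1.117994 − 2.617994 = -1.500000
ω = Δθ/dt = -1.500000/2.0 = -0.7500
R = −Δy/(cos θ' − cos θ) = 1.3333
v = R·ω = 1.3333·-0.7500 = -1.0000

v = -1.0000, ω = -0.7500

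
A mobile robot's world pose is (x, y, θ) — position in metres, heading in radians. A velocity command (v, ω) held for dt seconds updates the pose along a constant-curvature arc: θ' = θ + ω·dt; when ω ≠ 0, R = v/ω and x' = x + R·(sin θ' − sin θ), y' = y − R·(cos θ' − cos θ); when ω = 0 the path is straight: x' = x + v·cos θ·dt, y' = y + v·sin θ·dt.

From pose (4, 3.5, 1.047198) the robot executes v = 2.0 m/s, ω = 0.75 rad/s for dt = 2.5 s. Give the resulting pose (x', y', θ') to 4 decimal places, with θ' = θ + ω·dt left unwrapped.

(2.2710, 7.4361, 2.9222)

θ' = 1.0472 + 0.75·2.5 = 2.9222
R = v/ω = 2.0/0.75 = 2.6667
x' = 4 + 2.6667·(sin 2.9222 − sin 1.0472) = 2.2710
y' = 3.5 − 2.6667·(cos 2.9222 − cos 1.0472) = 7.4361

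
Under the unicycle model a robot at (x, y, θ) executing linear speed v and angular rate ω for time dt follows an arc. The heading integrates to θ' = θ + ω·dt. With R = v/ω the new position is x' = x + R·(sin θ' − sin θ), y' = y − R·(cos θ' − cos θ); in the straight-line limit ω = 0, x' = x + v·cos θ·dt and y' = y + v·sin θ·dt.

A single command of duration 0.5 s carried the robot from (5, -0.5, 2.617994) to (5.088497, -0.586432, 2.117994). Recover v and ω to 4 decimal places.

Δθ = 2.117994 − 2.617994 = -0.500000
ω = Δθ/dt = -0.500000/0.5 = -1.0000
R = Δx/(sin θ' − sin θ) = 0.2500
v = R·ω = 0.2500·-1.0000 = -0.2500

v = -0.2500, ω = -1.0000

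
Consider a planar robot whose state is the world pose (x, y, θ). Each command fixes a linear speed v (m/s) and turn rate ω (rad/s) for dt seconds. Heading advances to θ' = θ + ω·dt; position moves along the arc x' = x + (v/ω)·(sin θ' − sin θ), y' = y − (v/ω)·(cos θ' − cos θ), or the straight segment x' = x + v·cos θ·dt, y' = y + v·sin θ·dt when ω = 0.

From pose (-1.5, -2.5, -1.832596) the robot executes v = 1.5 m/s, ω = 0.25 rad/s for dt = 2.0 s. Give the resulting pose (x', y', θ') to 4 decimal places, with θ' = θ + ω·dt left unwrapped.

(-1.5350, -5.4686, -1.3326)

θ' = -1.8326 + 0.25·2.0 = -1.3326
R = v/ω = 1.5/0.25 = 6.0000
x' = -1.5 + 6.0000·(sin -1.3326 − sin -1.8326) = -1.5350
y' = -2.5 − 6.0000·(cos -1.3326 − cos -1.8326) = -5.4686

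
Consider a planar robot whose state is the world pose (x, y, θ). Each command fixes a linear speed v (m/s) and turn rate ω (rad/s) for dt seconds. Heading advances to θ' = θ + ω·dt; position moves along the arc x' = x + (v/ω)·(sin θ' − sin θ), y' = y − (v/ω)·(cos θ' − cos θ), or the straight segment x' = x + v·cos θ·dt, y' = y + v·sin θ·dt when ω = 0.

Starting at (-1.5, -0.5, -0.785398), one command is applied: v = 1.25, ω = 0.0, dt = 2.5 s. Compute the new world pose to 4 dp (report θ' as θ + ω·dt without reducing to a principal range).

(0.7097, -2.7097, -0.7854)

θ' = -0.7854 + 0.0·2.5 = -0.7854
ω = 0 → straight: x' = -1.5 + 1.25·cos(-0.7854)·2.5 = 0.7097
y' = -0.5 + 1.25·sin(-0.7854)·2.5 = -2.7097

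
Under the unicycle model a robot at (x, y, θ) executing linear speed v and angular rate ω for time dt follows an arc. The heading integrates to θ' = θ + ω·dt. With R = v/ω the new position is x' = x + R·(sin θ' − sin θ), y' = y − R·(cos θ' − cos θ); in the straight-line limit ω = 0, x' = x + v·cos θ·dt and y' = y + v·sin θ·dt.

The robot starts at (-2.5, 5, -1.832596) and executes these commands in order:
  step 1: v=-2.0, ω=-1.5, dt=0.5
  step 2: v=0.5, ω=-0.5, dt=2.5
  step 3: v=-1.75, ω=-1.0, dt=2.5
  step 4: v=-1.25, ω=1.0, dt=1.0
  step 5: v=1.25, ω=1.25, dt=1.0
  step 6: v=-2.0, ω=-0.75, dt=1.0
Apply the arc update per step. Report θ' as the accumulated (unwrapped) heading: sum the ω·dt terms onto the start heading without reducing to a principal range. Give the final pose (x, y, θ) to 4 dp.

(-4.8808, 1.5239, -4.8326)

step 1: θ'=-2.5826 (R=1.3333) → pose (-1.9192, 5.7853, -2.5826)
step 2: θ'=-3.8326 (R=-1.0000) → pose (-3.0869, 5.8625, -3.8326)
step 3: θ'=-6.3326 (R=1.7500) → pose (-4.2886, 2.7660, -6.3326)
step 4: θ'=-5.3326 (R=-1.2500) → pose (-5.3675, 2.2441, -5.3326)
step 5: θ'=-4.0826 (R=1.0000) → pose (-5.3731, 3.4143, -4.0826)
step 6: θ'=-4.8326 (R=2.6667) → pose (-4.8808, 1.5239, -4.8326)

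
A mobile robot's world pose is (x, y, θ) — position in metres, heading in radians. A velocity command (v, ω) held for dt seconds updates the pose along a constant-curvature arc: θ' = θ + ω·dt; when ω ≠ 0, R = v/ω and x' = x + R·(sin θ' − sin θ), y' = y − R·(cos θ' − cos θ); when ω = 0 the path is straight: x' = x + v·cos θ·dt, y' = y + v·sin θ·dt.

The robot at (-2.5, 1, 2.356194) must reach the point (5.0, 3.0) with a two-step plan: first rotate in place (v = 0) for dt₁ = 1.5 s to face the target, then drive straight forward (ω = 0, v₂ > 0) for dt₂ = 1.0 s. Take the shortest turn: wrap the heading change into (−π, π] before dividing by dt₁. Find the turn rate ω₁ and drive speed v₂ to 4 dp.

heading to target = atan2(3−1, 5−-2.5) = 0.2606
Δθ = wrap(0.2606 − 2.3562) = -2.0956; ω₁ = Δθ/dt₁ = -1.3971
distance = √((5−-2.5)² + (3−1)²) = 7.7621; v₂ = distance/dt₂ = 7.7621

ω₁ = -1.3971, v₂ = 7.7621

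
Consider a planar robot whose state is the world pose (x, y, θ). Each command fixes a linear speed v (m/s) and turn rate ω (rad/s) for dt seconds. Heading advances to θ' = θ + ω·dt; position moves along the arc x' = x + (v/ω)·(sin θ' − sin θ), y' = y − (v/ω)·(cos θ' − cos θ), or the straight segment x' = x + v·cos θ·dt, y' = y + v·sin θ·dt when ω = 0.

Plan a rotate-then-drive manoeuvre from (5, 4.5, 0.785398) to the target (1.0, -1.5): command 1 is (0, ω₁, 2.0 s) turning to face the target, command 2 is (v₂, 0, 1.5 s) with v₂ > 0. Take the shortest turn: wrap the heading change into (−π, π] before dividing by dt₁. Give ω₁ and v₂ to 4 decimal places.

ω₁ = -1.4721, v₂ = 4.8074

heading to target = atan2(-1.5−4.5, 1−5) = -2.1588
Δθ = wrap(-2.1588 − 0.7854) = -2.9442; ω₁ = Δθ/dt₁ = -1.4721
distance = √((1−5)² + (-1.5−4.5)²) = 7.2111; v₂ = distance/dt₂ = 4.8074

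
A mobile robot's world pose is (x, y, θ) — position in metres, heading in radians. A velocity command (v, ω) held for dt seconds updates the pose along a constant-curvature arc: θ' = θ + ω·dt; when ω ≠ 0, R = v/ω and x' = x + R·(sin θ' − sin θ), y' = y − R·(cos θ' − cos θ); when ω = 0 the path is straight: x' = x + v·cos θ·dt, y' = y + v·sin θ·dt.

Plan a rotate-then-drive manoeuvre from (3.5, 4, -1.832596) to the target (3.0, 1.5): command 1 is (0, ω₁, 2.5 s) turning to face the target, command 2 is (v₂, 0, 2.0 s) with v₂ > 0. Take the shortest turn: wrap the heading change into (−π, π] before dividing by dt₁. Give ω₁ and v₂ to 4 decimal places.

ω₁ = 0.0258, v₂ = 1.2748

heading to target = atan2(1.5−4, 3−3.5) = -1.7682
Δθ = wrap(-1.7682 − -1.8326) = 0.0644; ω₁ = Δθ/dt₁ = 0.0258
distance = √((3−3.5)² + (1.5−4)²) = 2.5495; v₂ = distance/dt₂ = 1.2748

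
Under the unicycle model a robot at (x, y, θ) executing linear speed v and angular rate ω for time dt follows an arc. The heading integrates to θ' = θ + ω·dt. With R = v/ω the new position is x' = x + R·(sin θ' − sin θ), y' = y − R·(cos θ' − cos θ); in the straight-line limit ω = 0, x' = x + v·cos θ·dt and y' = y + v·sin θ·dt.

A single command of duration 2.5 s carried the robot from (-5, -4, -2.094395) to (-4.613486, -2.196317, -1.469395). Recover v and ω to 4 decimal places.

Δθ = -1.469395 − -2.094395 = 0.625000
ω = Δθ/dt = 0.625000/2.5 = 0.2500
R = −Δy/(cos θ' − cos θ) = -3.0000
v = R·ω = -3.0000·0.2500 = -0.7500

v = -0.7500, ω = 0.2500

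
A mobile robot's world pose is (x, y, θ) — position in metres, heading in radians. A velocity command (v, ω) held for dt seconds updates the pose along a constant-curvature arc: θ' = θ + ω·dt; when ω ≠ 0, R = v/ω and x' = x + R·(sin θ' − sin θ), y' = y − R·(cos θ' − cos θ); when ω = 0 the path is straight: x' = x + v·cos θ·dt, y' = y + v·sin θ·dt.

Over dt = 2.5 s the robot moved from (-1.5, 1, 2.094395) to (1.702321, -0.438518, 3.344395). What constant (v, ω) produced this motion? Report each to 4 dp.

Δθ = 3.344395 − 2.094395 = 1.250000
ω = Δθ/dt = 1.250000/2.5 = 0.5000
R = Δx/(sin θ' − sin θ) = -3.0000
v = R·ω = -3.0000·0.5000 = -1.5000

v = -1.5000, ω = 0.5000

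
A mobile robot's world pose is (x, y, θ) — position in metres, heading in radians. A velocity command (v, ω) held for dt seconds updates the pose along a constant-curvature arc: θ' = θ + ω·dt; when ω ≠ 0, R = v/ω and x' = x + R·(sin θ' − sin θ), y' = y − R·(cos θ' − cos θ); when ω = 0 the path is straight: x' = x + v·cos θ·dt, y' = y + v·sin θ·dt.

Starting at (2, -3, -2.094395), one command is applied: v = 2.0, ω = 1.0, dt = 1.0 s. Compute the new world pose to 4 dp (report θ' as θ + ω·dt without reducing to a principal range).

θ' = -2.0944 + 1.0·1.0 = -1.0944
R = v/ω = 2.0/1.0 = 2.0000
x' = 2 + 2.0000·(sin -1.0944 − sin -2.0944) = 1.9547
y' = -3 − 2.0000·(cos -1.0944 − cos -2.0944) = -4.9172

(1.9547, -4.9172, -1.0944)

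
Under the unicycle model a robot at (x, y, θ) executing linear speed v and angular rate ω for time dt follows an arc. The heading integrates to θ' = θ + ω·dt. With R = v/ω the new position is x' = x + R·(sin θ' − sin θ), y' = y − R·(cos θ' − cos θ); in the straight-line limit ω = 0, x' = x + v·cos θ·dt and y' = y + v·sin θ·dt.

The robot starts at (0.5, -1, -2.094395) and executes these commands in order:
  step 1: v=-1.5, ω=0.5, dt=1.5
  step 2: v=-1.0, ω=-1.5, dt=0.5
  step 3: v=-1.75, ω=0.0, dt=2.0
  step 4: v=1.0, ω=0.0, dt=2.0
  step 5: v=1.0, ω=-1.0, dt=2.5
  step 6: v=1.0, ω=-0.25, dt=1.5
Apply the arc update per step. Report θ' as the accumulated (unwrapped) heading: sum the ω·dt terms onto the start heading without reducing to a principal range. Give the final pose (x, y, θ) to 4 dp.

step 1: θ'=-1.3444 (R=-3.0000) → pose (0.8254, 1.1734, -1.3444)
step 2: θ'=-2.0944 (R=0.6667) → pose (0.8977, 1.6564, -2.0944)
step 3: θ'=-2.0944 (straight) → pose (2.6477, 4.6875, -2.0944)
step 4: θ'=-2.0944 (straight) → pose (1.6477, 2.9554, -2.0944)
step 5: θ'=-4.5944 (R=-1.0000) → pose (-0.2114, 3.3377, -4.5944)
step 6: θ'=-4.9694 (R=-4.0000) → pose (-0.1078, 4.8253, -4.9694)

(-0.1078, 4.8253, -4.9694)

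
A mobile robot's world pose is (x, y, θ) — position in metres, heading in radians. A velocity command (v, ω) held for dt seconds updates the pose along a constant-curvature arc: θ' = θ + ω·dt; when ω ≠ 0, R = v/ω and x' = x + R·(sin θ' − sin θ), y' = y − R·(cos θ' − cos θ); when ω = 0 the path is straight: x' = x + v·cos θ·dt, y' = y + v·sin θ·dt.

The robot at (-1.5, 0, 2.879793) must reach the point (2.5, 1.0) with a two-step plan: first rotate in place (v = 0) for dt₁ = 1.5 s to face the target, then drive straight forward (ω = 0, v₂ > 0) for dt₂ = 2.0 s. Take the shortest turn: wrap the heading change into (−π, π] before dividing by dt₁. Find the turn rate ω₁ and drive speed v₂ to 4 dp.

heading to target = atan2(1−0, 2.5−-1.5) = 0.2450
Δθ = wrap(0.2450 − 2.8798) = -2.6348; ω₁ = Δθ/dt₁ = -1.7565
distance = √((2.5−-1.5)² + (1−0)²) = 4.1231; v₂ = distance/dt₂ = 2.0616

ω₁ = -1.7565, v₂ = 2.0616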